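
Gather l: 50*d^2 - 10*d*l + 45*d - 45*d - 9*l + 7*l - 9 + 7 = 50*d^2 + l*(-10*d - 2) - 2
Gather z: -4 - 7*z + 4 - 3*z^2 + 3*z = -3*z^2 - 4*z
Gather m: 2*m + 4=2*m + 4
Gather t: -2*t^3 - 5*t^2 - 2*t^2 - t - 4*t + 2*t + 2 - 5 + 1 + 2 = -2*t^3 - 7*t^2 - 3*t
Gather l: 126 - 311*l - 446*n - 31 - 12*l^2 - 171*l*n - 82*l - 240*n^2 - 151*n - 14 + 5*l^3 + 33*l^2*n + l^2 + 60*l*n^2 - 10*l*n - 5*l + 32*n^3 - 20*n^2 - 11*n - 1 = 5*l^3 + l^2*(33*n - 11) + l*(60*n^2 - 181*n - 398) + 32*n^3 - 260*n^2 - 608*n + 80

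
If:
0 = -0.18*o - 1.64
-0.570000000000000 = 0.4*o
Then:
No Solution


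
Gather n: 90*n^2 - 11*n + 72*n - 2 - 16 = 90*n^2 + 61*n - 18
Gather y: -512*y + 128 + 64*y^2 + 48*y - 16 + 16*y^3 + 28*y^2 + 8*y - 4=16*y^3 + 92*y^2 - 456*y + 108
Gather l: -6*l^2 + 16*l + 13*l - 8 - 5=-6*l^2 + 29*l - 13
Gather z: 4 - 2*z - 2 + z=2 - z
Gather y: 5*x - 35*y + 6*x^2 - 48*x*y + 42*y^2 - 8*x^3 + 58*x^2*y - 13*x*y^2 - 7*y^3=-8*x^3 + 6*x^2 + 5*x - 7*y^3 + y^2*(42 - 13*x) + y*(58*x^2 - 48*x - 35)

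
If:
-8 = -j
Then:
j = 8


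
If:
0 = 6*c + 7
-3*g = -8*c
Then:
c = -7/6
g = -28/9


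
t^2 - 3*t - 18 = (t - 6)*(t + 3)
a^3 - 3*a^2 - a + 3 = (a - 3)*(a - 1)*(a + 1)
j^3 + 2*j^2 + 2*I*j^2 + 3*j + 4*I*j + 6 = (j + 2)*(j - I)*(j + 3*I)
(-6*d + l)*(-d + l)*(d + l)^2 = 6*d^4 + 5*d^3*l - 7*d^2*l^2 - 5*d*l^3 + l^4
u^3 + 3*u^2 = u^2*(u + 3)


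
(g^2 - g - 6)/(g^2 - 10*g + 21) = (g + 2)/(g - 7)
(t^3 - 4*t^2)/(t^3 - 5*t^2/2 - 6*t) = 2*t/(2*t + 3)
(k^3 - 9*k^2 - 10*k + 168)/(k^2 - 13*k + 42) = k + 4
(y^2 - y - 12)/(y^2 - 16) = (y + 3)/(y + 4)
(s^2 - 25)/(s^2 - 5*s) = (s + 5)/s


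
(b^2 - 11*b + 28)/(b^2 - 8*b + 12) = (b^2 - 11*b + 28)/(b^2 - 8*b + 12)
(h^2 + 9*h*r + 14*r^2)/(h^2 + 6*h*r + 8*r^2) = (h + 7*r)/(h + 4*r)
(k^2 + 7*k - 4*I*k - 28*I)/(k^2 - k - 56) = (k - 4*I)/(k - 8)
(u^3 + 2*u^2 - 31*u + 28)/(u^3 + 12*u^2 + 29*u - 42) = (u - 4)/(u + 6)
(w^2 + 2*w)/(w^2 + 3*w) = (w + 2)/(w + 3)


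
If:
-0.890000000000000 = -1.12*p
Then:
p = 0.79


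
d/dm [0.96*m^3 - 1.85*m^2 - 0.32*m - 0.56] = 2.88*m^2 - 3.7*m - 0.32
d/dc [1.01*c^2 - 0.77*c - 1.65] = 2.02*c - 0.77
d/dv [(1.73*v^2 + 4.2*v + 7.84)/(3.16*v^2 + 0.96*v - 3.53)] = (-11.6112*v^2 - 61.7626*v - 22.3524)/(9.9856*v^4 + 6.0672*v^3 - 21.388*v^2 - 6.7776*v + 12.4609)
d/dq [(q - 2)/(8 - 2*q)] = 1/(q^2 - 8*q + 16)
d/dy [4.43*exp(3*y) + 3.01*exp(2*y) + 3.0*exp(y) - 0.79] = (13.29*exp(2*y) + 6.02*exp(y) + 3.0)*exp(y)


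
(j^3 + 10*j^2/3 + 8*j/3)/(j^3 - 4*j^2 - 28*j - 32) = j*(3*j + 4)/(3*(j^2 - 6*j - 16))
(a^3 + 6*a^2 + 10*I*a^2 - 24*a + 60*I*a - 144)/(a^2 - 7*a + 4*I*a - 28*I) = (a^2 + 6*a*(1 + I) + 36*I)/(a - 7)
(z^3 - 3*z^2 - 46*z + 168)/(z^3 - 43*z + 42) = (z - 4)/(z - 1)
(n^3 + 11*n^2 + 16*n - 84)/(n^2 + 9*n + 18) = (n^2 + 5*n - 14)/(n + 3)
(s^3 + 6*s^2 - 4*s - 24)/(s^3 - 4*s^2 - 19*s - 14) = (s^2 + 4*s - 12)/(s^2 - 6*s - 7)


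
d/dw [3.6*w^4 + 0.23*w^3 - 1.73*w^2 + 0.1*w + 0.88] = 14.4*w^3 + 0.69*w^2 - 3.46*w + 0.1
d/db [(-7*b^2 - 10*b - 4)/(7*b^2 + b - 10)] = (63*b^2 + 196*b + 104)/(49*b^4 + 14*b^3 - 139*b^2 - 20*b + 100)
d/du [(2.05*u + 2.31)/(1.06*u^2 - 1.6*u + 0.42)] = (-2.173*u^2 - 4.8972*u + 4.557)/(1.1236*u^4 - 3.392*u^3 + 3.4504*u^2 - 1.344*u + 0.1764)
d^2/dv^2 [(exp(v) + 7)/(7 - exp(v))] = 14*(-exp(v) - 7)*exp(v)/(exp(3*v) - 21*exp(2*v) + 147*exp(v) - 343)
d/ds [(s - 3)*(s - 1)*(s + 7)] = 3*s^2 + 6*s - 25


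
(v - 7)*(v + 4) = v^2 - 3*v - 28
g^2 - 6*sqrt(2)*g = g*(g - 6*sqrt(2))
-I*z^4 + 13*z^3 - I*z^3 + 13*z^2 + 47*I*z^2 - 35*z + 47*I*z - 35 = (z + 1)*(z + 5*I)*(z + 7*I)*(-I*z + 1)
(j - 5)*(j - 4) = j^2 - 9*j + 20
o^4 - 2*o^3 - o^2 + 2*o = o*(o - 2)*(o - 1)*(o + 1)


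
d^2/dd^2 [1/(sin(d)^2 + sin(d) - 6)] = (-4*sin(d)^4 - 3*sin(d)^3 - 19*sin(d)^2 + 14)/(sin(d)^2 + sin(d) - 6)^3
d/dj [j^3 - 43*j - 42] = 3*j^2 - 43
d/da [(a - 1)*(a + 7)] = 2*a + 6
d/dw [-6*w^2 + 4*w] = 4 - 12*w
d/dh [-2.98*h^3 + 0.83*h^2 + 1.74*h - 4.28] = -8.94*h^2 + 1.66*h + 1.74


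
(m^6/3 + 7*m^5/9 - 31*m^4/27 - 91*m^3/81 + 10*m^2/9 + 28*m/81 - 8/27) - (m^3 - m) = m^6/3 + 7*m^5/9 - 31*m^4/27 - 172*m^3/81 + 10*m^2/9 + 109*m/81 - 8/27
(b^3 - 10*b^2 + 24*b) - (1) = b^3 - 10*b^2 + 24*b - 1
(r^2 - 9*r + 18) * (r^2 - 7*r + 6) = r^4 - 16*r^3 + 87*r^2 - 180*r + 108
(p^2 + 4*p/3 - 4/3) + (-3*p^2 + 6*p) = -2*p^2 + 22*p/3 - 4/3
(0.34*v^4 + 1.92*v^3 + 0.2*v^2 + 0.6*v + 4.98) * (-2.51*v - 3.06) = -0.8534*v^5 - 5.8596*v^4 - 6.3772*v^3 - 2.118*v^2 - 14.3358*v - 15.2388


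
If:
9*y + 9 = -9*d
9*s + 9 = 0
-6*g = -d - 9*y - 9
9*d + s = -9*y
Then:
No Solution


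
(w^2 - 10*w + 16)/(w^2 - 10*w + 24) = (w^2 - 10*w + 16)/(w^2 - 10*w + 24)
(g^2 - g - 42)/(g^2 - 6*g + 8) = (g^2 - g - 42)/(g^2 - 6*g + 8)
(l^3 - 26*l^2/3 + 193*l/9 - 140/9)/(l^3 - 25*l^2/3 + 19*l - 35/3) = (l - 4/3)/(l - 1)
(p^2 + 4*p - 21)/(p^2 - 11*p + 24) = (p + 7)/(p - 8)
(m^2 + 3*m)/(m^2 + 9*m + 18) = m/(m + 6)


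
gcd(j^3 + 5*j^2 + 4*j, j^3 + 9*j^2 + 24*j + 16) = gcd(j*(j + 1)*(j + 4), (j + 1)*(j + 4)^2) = j^2 + 5*j + 4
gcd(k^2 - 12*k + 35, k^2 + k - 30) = k - 5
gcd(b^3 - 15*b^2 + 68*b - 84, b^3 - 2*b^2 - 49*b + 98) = b^2 - 9*b + 14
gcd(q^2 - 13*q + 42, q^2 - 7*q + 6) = q - 6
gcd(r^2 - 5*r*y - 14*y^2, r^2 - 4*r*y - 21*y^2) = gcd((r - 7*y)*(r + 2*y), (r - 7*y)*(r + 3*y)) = -r + 7*y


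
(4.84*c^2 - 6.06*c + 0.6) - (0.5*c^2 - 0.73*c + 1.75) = 4.34*c^2 - 5.33*c - 1.15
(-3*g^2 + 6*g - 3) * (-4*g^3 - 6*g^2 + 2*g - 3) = 12*g^5 - 6*g^4 - 30*g^3 + 39*g^2 - 24*g + 9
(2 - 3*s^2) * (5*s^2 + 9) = -15*s^4 - 17*s^2 + 18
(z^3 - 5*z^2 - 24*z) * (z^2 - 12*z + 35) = z^5 - 17*z^4 + 71*z^3 + 113*z^2 - 840*z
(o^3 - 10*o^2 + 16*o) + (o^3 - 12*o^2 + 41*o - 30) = 2*o^3 - 22*o^2 + 57*o - 30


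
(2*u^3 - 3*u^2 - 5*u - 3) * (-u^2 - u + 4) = -2*u^5 + u^4 + 16*u^3 - 4*u^2 - 17*u - 12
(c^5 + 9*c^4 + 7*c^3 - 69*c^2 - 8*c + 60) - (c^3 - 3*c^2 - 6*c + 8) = c^5 + 9*c^4 + 6*c^3 - 66*c^2 - 2*c + 52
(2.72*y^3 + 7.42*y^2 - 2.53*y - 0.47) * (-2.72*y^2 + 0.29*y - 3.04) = -7.3984*y^5 - 19.3936*y^4 + 0.764599999999999*y^3 - 22.0121*y^2 + 7.5549*y + 1.4288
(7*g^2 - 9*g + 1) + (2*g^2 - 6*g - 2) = 9*g^2 - 15*g - 1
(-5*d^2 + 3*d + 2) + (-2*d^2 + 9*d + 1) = -7*d^2 + 12*d + 3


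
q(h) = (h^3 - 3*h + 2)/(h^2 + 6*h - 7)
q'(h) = (-2*h - 6)*(h^3 - 3*h + 2)/(h^2 + 6*h - 7)^2 + (3*h^2 - 3)/(h^2 + 6*h - 7)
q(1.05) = 0.02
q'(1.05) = 0.38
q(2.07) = 0.48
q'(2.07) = 0.51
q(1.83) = 0.36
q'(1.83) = 0.49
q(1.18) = 0.07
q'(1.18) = 0.40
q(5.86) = 2.97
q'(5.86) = 0.76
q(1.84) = 0.36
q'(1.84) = 0.49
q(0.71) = -0.10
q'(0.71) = 0.33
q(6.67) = 3.60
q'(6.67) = 0.79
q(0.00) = -0.29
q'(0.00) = 0.18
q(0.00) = -0.29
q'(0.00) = 0.18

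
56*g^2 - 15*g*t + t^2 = (-8*g + t)*(-7*g + t)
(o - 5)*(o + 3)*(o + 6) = o^3 + 4*o^2 - 27*o - 90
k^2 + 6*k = k*(k + 6)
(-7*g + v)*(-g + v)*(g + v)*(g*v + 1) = 7*g^4*v - g^3*v^2 + 7*g^3 - 7*g^2*v^3 - g^2*v + g*v^4 - 7*g*v^2 + v^3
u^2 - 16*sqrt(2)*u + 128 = (u - 8*sqrt(2))^2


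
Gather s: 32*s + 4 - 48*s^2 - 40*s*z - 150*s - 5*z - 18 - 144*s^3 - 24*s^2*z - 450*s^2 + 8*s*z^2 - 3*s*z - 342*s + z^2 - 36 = -144*s^3 + s^2*(-24*z - 498) + s*(8*z^2 - 43*z - 460) + z^2 - 5*z - 50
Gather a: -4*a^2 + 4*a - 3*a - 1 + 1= -4*a^2 + a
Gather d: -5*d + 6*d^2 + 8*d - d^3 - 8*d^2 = -d^3 - 2*d^2 + 3*d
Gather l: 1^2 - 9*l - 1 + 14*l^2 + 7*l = 14*l^2 - 2*l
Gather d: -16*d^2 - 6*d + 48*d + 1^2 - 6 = -16*d^2 + 42*d - 5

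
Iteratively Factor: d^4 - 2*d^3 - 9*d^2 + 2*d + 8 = (d + 1)*(d^3 - 3*d^2 - 6*d + 8) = (d - 1)*(d + 1)*(d^2 - 2*d - 8) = (d - 4)*(d - 1)*(d + 1)*(d + 2)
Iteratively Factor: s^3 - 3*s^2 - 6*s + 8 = (s - 1)*(s^2 - 2*s - 8) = (s - 1)*(s + 2)*(s - 4)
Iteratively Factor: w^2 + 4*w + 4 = (w + 2)*(w + 2)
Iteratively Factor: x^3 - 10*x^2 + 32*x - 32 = (x - 2)*(x^2 - 8*x + 16) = (x - 4)*(x - 2)*(x - 4)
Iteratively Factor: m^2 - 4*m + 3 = (m - 3)*(m - 1)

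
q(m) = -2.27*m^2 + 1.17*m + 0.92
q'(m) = 1.17 - 4.54*m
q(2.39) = -9.25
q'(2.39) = -9.68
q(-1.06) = -2.87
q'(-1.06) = 5.98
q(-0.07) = 0.83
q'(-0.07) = 1.49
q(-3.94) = -38.93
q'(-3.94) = 19.06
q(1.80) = -4.33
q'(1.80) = -7.00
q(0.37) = 1.04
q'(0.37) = -0.51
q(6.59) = -89.95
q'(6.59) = -28.75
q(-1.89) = -9.40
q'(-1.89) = 9.75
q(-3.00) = -23.02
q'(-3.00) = 14.79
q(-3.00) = -23.02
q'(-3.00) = 14.79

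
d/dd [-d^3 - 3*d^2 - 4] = 3*d*(-d - 2)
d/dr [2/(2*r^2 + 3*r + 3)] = 2*(-4*r - 3)/(2*r^2 + 3*r + 3)^2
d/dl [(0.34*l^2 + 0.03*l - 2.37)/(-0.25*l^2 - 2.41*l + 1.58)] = (-0.8119*l^2 - 0.1106*l - 5.6643)/(0.0625*l^4 + 1.205*l^3 + 5.0181*l^2 - 7.6156*l + 2.4964)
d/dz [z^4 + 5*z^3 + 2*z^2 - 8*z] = 4*z^3 + 15*z^2 + 4*z - 8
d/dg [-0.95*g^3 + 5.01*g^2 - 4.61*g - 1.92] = -2.85*g^2 + 10.02*g - 4.61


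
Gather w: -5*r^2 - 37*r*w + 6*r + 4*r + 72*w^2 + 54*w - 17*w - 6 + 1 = -5*r^2 + 10*r + 72*w^2 + w*(37 - 37*r) - 5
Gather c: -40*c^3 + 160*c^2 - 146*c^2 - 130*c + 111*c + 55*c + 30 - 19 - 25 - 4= -40*c^3 + 14*c^2 + 36*c - 18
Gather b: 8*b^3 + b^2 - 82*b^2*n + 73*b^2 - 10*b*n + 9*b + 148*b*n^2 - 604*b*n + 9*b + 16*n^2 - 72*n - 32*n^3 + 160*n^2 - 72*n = 8*b^3 + b^2*(74 - 82*n) + b*(148*n^2 - 614*n + 18) - 32*n^3 + 176*n^2 - 144*n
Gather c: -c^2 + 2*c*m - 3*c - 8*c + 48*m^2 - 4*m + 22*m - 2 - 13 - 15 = -c^2 + c*(2*m - 11) + 48*m^2 + 18*m - 30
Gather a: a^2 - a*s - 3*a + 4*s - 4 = a^2 + a*(-s - 3) + 4*s - 4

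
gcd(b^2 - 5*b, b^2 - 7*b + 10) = b - 5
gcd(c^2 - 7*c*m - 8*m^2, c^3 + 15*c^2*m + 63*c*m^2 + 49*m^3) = c + m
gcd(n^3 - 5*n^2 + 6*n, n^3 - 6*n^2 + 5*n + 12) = n - 3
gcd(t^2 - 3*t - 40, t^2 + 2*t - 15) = t + 5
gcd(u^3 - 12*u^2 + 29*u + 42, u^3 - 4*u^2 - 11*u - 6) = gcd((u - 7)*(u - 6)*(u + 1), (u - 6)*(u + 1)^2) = u^2 - 5*u - 6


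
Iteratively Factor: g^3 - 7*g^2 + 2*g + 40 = (g + 2)*(g^2 - 9*g + 20) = (g - 5)*(g + 2)*(g - 4)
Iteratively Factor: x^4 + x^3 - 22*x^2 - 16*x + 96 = (x - 4)*(x^3 + 5*x^2 - 2*x - 24) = (x - 4)*(x - 2)*(x^2 + 7*x + 12) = (x - 4)*(x - 2)*(x + 3)*(x + 4)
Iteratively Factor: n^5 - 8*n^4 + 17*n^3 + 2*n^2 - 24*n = (n)*(n^4 - 8*n^3 + 17*n^2 + 2*n - 24) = n*(n - 3)*(n^3 - 5*n^2 + 2*n + 8) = n*(n - 4)*(n - 3)*(n^2 - n - 2) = n*(n - 4)*(n - 3)*(n - 2)*(n + 1)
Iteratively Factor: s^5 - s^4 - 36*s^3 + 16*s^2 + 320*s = (s + 4)*(s^4 - 5*s^3 - 16*s^2 + 80*s) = (s + 4)^2*(s^3 - 9*s^2 + 20*s) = (s - 4)*(s + 4)^2*(s^2 - 5*s) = s*(s - 4)*(s + 4)^2*(s - 5)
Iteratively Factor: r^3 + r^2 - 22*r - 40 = (r - 5)*(r^2 + 6*r + 8) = (r - 5)*(r + 4)*(r + 2)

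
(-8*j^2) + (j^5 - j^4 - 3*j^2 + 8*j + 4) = j^5 - j^4 - 11*j^2 + 8*j + 4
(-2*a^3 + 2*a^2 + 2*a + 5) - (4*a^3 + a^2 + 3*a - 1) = -6*a^3 + a^2 - a + 6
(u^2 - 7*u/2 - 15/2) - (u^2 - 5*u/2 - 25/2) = 5 - u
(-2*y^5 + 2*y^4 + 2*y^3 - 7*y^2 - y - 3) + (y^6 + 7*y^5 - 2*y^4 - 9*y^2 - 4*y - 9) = y^6 + 5*y^5 + 2*y^3 - 16*y^2 - 5*y - 12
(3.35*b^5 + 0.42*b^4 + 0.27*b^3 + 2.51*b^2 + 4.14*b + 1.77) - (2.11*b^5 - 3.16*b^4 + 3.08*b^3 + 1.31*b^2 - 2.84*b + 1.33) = 1.24*b^5 + 3.58*b^4 - 2.81*b^3 + 1.2*b^2 + 6.98*b + 0.44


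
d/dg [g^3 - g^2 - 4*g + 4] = 3*g^2 - 2*g - 4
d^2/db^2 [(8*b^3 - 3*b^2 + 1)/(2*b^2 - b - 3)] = 20*(5*b^3 + 3*b^2 + 21*b - 2)/(8*b^6 - 12*b^5 - 30*b^4 + 35*b^3 + 45*b^2 - 27*b - 27)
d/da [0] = 0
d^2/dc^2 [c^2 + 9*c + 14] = 2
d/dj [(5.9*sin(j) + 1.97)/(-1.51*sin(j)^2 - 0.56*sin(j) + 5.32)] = (8.909*sin(j)^2 + 5.9494*sin(j) + 32.4912)*cos(j)/(2.2801*sin(j)^4 + 1.6912*sin(j)^3 - 15.7528*sin(j)^2 - 5.9584*sin(j) + 28.3024)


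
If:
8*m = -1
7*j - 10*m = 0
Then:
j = -5/28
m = -1/8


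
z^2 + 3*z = z*(z + 3)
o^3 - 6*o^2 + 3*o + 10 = (o - 5)*(o - 2)*(o + 1)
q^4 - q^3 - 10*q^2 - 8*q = q*(q - 4)*(q + 1)*(q + 2)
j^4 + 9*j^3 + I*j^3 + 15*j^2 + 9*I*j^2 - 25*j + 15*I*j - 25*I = (j - 1)*(j + 5)^2*(j + I)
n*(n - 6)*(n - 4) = n^3 - 10*n^2 + 24*n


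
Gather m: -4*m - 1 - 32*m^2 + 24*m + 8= -32*m^2 + 20*m + 7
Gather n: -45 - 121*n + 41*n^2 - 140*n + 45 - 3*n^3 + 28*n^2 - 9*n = -3*n^3 + 69*n^2 - 270*n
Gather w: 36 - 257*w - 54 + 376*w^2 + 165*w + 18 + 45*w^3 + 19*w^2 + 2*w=45*w^3 + 395*w^2 - 90*w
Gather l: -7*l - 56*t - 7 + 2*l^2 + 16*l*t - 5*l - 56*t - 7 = 2*l^2 + l*(16*t - 12) - 112*t - 14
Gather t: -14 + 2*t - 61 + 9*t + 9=11*t - 66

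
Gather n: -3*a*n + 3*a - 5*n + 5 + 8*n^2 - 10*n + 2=3*a + 8*n^2 + n*(-3*a - 15) + 7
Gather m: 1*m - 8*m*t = m*(1 - 8*t)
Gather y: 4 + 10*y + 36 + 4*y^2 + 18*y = 4*y^2 + 28*y + 40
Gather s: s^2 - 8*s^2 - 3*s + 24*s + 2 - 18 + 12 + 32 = -7*s^2 + 21*s + 28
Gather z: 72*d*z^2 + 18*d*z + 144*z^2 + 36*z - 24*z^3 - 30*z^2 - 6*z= -24*z^3 + z^2*(72*d + 114) + z*(18*d + 30)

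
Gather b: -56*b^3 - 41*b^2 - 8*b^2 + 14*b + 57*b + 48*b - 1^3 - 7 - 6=-56*b^3 - 49*b^2 + 119*b - 14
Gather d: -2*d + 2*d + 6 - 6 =0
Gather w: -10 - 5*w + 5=-5*w - 5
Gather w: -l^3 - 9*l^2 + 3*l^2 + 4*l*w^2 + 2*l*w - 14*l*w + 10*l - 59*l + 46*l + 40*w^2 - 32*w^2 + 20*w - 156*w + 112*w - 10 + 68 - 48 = -l^3 - 6*l^2 - 3*l + w^2*(4*l + 8) + w*(-12*l - 24) + 10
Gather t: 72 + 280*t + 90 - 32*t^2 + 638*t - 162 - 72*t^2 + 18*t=-104*t^2 + 936*t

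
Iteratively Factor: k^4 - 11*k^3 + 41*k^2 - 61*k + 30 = (k - 2)*(k^3 - 9*k^2 + 23*k - 15) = (k - 5)*(k - 2)*(k^2 - 4*k + 3) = (k - 5)*(k - 2)*(k - 1)*(k - 3)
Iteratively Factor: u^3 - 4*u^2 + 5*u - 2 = (u - 2)*(u^2 - 2*u + 1) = (u - 2)*(u - 1)*(u - 1)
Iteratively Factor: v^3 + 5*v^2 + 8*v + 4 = (v + 2)*(v^2 + 3*v + 2) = (v + 1)*(v + 2)*(v + 2)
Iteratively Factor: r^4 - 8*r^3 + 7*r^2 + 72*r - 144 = (r - 3)*(r^3 - 5*r^2 - 8*r + 48) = (r - 3)*(r + 3)*(r^2 - 8*r + 16) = (r - 4)*(r - 3)*(r + 3)*(r - 4)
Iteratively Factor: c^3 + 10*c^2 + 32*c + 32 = (c + 2)*(c^2 + 8*c + 16) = (c + 2)*(c + 4)*(c + 4)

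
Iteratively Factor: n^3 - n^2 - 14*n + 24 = (n - 2)*(n^2 + n - 12) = (n - 3)*(n - 2)*(n + 4)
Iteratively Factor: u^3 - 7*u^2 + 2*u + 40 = (u - 5)*(u^2 - 2*u - 8) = (u - 5)*(u - 4)*(u + 2)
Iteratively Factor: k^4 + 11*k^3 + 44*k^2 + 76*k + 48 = (k + 3)*(k^3 + 8*k^2 + 20*k + 16) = (k + 3)*(k + 4)*(k^2 + 4*k + 4) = (k + 2)*(k + 3)*(k + 4)*(k + 2)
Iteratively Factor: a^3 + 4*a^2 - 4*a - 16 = (a + 4)*(a^2 - 4) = (a - 2)*(a + 4)*(a + 2)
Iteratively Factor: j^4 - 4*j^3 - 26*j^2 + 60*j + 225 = (j - 5)*(j^3 + j^2 - 21*j - 45) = (j - 5)*(j + 3)*(j^2 - 2*j - 15) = (j - 5)^2*(j + 3)*(j + 3)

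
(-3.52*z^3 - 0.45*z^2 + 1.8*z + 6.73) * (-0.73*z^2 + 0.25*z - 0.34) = 2.5696*z^5 - 0.5515*z^4 - 0.2297*z^3 - 4.3099*z^2 + 1.0705*z - 2.2882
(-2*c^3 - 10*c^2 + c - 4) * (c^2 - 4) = -2*c^5 - 10*c^4 + 9*c^3 + 36*c^2 - 4*c + 16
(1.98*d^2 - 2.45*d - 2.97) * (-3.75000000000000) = -7.425*d^2 + 9.1875*d + 11.1375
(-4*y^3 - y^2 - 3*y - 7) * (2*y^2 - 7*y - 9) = -8*y^5 + 26*y^4 + 37*y^3 + 16*y^2 + 76*y + 63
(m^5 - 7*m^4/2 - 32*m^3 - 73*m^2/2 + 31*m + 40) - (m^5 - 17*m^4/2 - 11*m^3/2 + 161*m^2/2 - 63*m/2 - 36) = 5*m^4 - 53*m^3/2 - 117*m^2 + 125*m/2 + 76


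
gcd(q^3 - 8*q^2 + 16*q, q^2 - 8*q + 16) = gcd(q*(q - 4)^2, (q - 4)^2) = q^2 - 8*q + 16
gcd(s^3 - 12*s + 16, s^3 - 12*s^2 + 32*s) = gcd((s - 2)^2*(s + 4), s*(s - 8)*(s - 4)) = 1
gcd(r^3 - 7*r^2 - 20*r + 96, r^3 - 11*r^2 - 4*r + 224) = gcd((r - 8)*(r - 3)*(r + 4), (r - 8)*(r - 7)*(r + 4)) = r^2 - 4*r - 32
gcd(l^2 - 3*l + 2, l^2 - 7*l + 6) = l - 1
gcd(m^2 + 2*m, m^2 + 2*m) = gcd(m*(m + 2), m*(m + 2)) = m^2 + 2*m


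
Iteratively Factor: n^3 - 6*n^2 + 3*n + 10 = (n - 2)*(n^2 - 4*n - 5) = (n - 5)*(n - 2)*(n + 1)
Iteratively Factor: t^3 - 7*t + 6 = (t - 1)*(t^2 + t - 6) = (t - 1)*(t + 3)*(t - 2)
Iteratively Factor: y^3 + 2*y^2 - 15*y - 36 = (y - 4)*(y^2 + 6*y + 9) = (y - 4)*(y + 3)*(y + 3)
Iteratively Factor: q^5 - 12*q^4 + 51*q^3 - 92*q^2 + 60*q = (q - 5)*(q^4 - 7*q^3 + 16*q^2 - 12*q) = (q - 5)*(q - 2)*(q^3 - 5*q^2 + 6*q) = (q - 5)*(q - 3)*(q - 2)*(q^2 - 2*q) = q*(q - 5)*(q - 3)*(q - 2)*(q - 2)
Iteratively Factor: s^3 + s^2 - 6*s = (s)*(s^2 + s - 6) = s*(s + 3)*(s - 2)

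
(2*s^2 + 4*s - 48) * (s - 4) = 2*s^3 - 4*s^2 - 64*s + 192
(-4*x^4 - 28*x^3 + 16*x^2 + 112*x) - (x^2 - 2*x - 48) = -4*x^4 - 28*x^3 + 15*x^2 + 114*x + 48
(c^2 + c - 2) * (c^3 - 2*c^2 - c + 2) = c^5 - c^4 - 5*c^3 + 5*c^2 + 4*c - 4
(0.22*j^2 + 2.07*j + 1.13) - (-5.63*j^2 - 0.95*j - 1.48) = 5.85*j^2 + 3.02*j + 2.61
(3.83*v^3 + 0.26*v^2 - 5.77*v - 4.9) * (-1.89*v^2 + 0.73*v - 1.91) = -7.2387*v^5 + 2.3045*v^4 + 3.7798*v^3 + 4.5523*v^2 + 7.4437*v + 9.359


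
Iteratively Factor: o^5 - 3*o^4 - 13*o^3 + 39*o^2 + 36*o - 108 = (o - 3)*(o^4 - 13*o^2 + 36) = (o - 3)*(o + 3)*(o^3 - 3*o^2 - 4*o + 12) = (o - 3)*(o - 2)*(o + 3)*(o^2 - o - 6) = (o - 3)^2*(o - 2)*(o + 3)*(o + 2)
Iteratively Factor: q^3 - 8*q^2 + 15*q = (q)*(q^2 - 8*q + 15) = q*(q - 5)*(q - 3)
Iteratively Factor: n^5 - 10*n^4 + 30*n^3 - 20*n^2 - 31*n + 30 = (n - 3)*(n^4 - 7*n^3 + 9*n^2 + 7*n - 10) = (n - 3)*(n - 1)*(n^3 - 6*n^2 + 3*n + 10) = (n - 5)*(n - 3)*(n - 1)*(n^2 - n - 2) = (n - 5)*(n - 3)*(n - 2)*(n - 1)*(n + 1)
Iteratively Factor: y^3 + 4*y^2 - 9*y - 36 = (y + 4)*(y^2 - 9) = (y - 3)*(y + 4)*(y + 3)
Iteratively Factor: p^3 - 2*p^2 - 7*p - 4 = (p - 4)*(p^2 + 2*p + 1) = (p - 4)*(p + 1)*(p + 1)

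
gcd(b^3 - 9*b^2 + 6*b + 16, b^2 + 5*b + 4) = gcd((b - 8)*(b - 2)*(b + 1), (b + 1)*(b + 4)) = b + 1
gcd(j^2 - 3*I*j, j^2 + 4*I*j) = j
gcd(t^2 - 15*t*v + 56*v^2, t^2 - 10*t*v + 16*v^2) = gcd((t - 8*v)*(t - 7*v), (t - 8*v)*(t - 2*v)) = t - 8*v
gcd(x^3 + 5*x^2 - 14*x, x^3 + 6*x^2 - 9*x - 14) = x^2 + 5*x - 14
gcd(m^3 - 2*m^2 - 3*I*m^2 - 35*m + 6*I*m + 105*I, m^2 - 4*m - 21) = m - 7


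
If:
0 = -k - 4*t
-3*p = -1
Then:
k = -4*t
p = 1/3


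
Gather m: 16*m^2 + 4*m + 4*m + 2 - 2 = 16*m^2 + 8*m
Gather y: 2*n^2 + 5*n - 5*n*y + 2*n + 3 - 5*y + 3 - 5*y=2*n^2 + 7*n + y*(-5*n - 10) + 6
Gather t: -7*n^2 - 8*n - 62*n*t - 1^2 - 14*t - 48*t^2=-7*n^2 - 8*n - 48*t^2 + t*(-62*n - 14) - 1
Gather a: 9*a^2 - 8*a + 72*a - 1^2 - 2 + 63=9*a^2 + 64*a + 60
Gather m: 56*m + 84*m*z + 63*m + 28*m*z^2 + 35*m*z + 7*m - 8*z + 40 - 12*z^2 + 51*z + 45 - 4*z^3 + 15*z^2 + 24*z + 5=m*(28*z^2 + 119*z + 126) - 4*z^3 + 3*z^2 + 67*z + 90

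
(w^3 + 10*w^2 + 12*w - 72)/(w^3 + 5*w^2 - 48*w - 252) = (w - 2)/(w - 7)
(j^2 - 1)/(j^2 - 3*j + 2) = (j + 1)/(j - 2)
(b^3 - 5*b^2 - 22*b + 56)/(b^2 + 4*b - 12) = (b^2 - 3*b - 28)/(b + 6)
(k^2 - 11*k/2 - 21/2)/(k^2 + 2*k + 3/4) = 2*(k - 7)/(2*k + 1)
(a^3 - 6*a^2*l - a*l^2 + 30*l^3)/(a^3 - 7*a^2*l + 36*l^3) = (a - 5*l)/(a - 6*l)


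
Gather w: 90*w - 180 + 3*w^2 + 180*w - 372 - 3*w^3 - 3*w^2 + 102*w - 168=-3*w^3 + 372*w - 720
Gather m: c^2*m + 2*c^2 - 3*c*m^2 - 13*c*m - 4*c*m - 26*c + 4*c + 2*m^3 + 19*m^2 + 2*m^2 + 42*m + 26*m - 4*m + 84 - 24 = 2*c^2 - 22*c + 2*m^3 + m^2*(21 - 3*c) + m*(c^2 - 17*c + 64) + 60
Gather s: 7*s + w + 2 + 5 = 7*s + w + 7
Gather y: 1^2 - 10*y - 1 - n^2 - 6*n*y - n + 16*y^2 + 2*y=-n^2 - n + 16*y^2 + y*(-6*n - 8)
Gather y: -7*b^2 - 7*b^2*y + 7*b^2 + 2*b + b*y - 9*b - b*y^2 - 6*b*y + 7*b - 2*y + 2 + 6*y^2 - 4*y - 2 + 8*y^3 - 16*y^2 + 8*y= 8*y^3 + y^2*(-b - 10) + y*(-7*b^2 - 5*b + 2)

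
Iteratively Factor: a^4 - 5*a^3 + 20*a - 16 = (a - 4)*(a^3 - a^2 - 4*a + 4) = (a - 4)*(a - 2)*(a^2 + a - 2) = (a - 4)*(a - 2)*(a + 2)*(a - 1)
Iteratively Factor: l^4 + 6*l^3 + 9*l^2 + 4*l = (l + 1)*(l^3 + 5*l^2 + 4*l) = (l + 1)*(l + 4)*(l^2 + l) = l*(l + 1)*(l + 4)*(l + 1)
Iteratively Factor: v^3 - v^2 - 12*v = (v - 4)*(v^2 + 3*v) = (v - 4)*(v + 3)*(v)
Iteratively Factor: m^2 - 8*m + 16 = (m - 4)*(m - 4)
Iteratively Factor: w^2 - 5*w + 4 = (w - 4)*(w - 1)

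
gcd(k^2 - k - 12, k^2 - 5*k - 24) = k + 3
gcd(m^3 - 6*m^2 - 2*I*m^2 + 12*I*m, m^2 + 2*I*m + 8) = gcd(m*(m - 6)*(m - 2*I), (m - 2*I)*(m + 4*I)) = m - 2*I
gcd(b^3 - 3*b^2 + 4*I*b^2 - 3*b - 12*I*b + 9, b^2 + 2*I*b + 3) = b + 3*I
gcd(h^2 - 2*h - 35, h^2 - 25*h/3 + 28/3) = h - 7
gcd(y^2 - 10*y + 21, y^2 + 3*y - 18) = y - 3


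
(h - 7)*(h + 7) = h^2 - 49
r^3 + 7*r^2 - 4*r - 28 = (r - 2)*(r + 2)*(r + 7)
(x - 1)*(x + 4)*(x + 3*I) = x^3 + 3*x^2 + 3*I*x^2 - 4*x + 9*I*x - 12*I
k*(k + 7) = k^2 + 7*k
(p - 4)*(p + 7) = p^2 + 3*p - 28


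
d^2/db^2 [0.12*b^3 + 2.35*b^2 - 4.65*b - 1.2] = 0.72*b + 4.7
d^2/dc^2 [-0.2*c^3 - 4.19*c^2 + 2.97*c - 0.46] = -1.2*c - 8.38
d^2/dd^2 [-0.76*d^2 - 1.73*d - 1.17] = -1.52000000000000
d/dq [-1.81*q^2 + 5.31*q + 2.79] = 5.31 - 3.62*q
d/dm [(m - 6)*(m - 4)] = 2*m - 10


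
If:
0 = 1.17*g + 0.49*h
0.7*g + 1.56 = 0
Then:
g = -2.23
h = 5.32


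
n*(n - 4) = n^2 - 4*n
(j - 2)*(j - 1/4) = j^2 - 9*j/4 + 1/2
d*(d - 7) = d^2 - 7*d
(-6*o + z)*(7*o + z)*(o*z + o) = -42*o^3*z - 42*o^3 + o^2*z^2 + o^2*z + o*z^3 + o*z^2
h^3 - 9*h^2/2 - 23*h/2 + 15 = (h - 6)*(h - 1)*(h + 5/2)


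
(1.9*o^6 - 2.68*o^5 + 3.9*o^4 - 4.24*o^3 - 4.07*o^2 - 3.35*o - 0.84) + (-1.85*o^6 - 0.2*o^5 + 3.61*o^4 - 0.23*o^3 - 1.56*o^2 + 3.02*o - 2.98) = 0.0499999999999998*o^6 - 2.88*o^5 + 7.51*o^4 - 4.47*o^3 - 5.63*o^2 - 0.33*o - 3.82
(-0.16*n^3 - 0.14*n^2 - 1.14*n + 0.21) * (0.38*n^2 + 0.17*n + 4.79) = -0.0608*n^5 - 0.0804*n^4 - 1.2234*n^3 - 0.7846*n^2 - 5.4249*n + 1.0059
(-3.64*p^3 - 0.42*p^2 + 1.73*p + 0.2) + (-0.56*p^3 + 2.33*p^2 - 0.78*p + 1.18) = -4.2*p^3 + 1.91*p^2 + 0.95*p + 1.38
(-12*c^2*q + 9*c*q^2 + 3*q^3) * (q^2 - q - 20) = -12*c^2*q^3 + 12*c^2*q^2 + 240*c^2*q + 9*c*q^4 - 9*c*q^3 - 180*c*q^2 + 3*q^5 - 3*q^4 - 60*q^3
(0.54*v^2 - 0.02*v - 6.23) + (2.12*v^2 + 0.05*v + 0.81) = 2.66*v^2 + 0.03*v - 5.42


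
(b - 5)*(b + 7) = b^2 + 2*b - 35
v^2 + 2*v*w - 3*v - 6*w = (v - 3)*(v + 2*w)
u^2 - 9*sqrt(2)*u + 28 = (u - 7*sqrt(2))*(u - 2*sqrt(2))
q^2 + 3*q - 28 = (q - 4)*(q + 7)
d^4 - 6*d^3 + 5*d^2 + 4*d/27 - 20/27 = (d - 5)*(d - 2/3)^2*(d + 1/3)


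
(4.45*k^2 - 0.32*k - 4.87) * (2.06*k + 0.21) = 9.167*k^3 + 0.2753*k^2 - 10.0994*k - 1.0227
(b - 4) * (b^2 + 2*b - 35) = b^3 - 2*b^2 - 43*b + 140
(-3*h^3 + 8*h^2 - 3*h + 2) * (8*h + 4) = -24*h^4 + 52*h^3 + 8*h^2 + 4*h + 8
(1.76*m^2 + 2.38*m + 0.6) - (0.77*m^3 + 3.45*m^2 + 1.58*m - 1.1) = -0.77*m^3 - 1.69*m^2 + 0.8*m + 1.7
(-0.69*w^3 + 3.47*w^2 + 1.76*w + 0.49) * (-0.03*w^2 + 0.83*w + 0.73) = 0.0207*w^5 - 0.6768*w^4 + 2.3236*w^3 + 3.9792*w^2 + 1.6915*w + 0.3577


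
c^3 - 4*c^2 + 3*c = c*(c - 3)*(c - 1)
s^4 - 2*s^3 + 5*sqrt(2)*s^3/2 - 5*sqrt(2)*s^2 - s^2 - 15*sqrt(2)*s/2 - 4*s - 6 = (s - 3)*(s + 1)*(s + sqrt(2)/2)*(s + 2*sqrt(2))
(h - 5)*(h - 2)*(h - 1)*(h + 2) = h^4 - 6*h^3 + h^2 + 24*h - 20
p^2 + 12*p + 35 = (p + 5)*(p + 7)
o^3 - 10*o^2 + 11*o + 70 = (o - 7)*(o - 5)*(o + 2)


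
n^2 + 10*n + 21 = (n + 3)*(n + 7)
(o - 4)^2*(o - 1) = o^3 - 9*o^2 + 24*o - 16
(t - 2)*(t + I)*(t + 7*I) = t^3 - 2*t^2 + 8*I*t^2 - 7*t - 16*I*t + 14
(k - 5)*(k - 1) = k^2 - 6*k + 5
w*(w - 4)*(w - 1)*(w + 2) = w^4 - 3*w^3 - 6*w^2 + 8*w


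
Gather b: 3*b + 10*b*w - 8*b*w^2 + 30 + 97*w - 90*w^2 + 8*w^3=b*(-8*w^2 + 10*w + 3) + 8*w^3 - 90*w^2 + 97*w + 30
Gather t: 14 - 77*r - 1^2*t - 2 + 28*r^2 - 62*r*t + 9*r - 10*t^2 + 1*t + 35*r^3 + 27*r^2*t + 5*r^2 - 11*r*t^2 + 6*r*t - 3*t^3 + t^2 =35*r^3 + 33*r^2 - 68*r - 3*t^3 + t^2*(-11*r - 9) + t*(27*r^2 - 56*r) + 12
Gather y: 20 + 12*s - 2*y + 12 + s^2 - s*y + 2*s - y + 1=s^2 + 14*s + y*(-s - 3) + 33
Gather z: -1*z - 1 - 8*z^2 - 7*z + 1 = -8*z^2 - 8*z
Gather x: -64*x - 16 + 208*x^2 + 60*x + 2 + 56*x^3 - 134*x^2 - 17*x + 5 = 56*x^3 + 74*x^2 - 21*x - 9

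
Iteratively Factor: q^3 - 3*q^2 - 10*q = (q)*(q^2 - 3*q - 10) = q*(q + 2)*(q - 5)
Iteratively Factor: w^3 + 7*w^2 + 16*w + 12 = (w + 3)*(w^2 + 4*w + 4) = (w + 2)*(w + 3)*(w + 2)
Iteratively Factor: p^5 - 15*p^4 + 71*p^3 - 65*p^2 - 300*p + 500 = (p - 5)*(p^4 - 10*p^3 + 21*p^2 + 40*p - 100) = (p - 5)*(p + 2)*(p^3 - 12*p^2 + 45*p - 50) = (p - 5)*(p - 2)*(p + 2)*(p^2 - 10*p + 25) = (p - 5)^2*(p - 2)*(p + 2)*(p - 5)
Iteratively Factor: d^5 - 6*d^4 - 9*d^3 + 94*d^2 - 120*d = (d - 5)*(d^4 - d^3 - 14*d^2 + 24*d) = (d - 5)*(d - 2)*(d^3 + d^2 - 12*d) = (d - 5)*(d - 3)*(d - 2)*(d^2 + 4*d) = (d - 5)*(d - 3)*(d - 2)*(d + 4)*(d)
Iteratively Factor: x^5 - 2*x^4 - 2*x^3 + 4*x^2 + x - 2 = (x - 2)*(x^4 - 2*x^2 + 1) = (x - 2)*(x - 1)*(x^3 + x^2 - x - 1) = (x - 2)*(x - 1)*(x + 1)*(x^2 - 1) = (x - 2)*(x - 1)*(x + 1)^2*(x - 1)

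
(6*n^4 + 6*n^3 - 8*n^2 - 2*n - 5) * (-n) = -6*n^5 - 6*n^4 + 8*n^3 + 2*n^2 + 5*n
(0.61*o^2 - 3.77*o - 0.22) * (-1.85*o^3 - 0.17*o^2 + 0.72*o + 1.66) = -1.1285*o^5 + 6.8708*o^4 + 1.4871*o^3 - 1.6644*o^2 - 6.4166*o - 0.3652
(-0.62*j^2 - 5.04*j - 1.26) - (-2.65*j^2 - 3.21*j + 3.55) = 2.03*j^2 - 1.83*j - 4.81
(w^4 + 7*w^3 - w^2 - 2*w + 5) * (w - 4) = w^5 + 3*w^4 - 29*w^3 + 2*w^2 + 13*w - 20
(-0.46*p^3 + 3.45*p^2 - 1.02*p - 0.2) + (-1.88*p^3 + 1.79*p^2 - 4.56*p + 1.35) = -2.34*p^3 + 5.24*p^2 - 5.58*p + 1.15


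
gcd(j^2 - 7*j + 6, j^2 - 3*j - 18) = j - 6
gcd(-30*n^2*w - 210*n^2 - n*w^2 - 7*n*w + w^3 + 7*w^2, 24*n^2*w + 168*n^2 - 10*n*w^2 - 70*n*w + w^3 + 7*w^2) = -6*n*w - 42*n + w^2 + 7*w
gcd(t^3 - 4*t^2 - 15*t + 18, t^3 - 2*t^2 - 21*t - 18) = t^2 - 3*t - 18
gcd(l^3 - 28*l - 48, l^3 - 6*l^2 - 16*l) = l + 2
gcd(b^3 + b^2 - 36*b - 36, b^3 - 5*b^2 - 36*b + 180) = b^2 - 36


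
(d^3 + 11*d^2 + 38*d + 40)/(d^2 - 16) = (d^2 + 7*d + 10)/(d - 4)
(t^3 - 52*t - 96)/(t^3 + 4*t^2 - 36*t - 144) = (t^2 - 6*t - 16)/(t^2 - 2*t - 24)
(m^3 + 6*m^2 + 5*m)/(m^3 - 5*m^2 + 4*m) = (m^2 + 6*m + 5)/(m^2 - 5*m + 4)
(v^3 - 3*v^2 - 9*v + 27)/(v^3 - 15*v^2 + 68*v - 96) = (v^2 - 9)/(v^2 - 12*v + 32)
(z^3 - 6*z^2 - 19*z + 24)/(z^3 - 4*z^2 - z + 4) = (z^2 - 5*z - 24)/(z^2 - 3*z - 4)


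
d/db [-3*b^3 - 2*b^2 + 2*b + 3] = -9*b^2 - 4*b + 2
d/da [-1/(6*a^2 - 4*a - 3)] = 4*(3*a - 1)/(-6*a^2 + 4*a + 3)^2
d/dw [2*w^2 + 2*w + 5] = 4*w + 2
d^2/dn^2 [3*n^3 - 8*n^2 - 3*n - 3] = 18*n - 16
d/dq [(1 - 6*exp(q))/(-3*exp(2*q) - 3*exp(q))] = (-6*exp(2*q) + 2*exp(q) + 1)*exp(-q)/(3*(exp(2*q) + 2*exp(q) + 1))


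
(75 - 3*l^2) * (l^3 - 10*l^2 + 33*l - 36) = -3*l^5 + 30*l^4 - 24*l^3 - 642*l^2 + 2475*l - 2700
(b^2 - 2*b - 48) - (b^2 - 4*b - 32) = 2*b - 16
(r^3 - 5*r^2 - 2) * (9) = 9*r^3 - 45*r^2 - 18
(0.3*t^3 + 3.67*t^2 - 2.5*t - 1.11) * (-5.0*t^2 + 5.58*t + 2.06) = -1.5*t^5 - 16.676*t^4 + 33.5966*t^3 - 0.839799999999999*t^2 - 11.3438*t - 2.2866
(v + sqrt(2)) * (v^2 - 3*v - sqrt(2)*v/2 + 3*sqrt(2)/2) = v^3 - 3*v^2 + sqrt(2)*v^2/2 - 3*sqrt(2)*v/2 - v + 3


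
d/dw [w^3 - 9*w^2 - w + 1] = 3*w^2 - 18*w - 1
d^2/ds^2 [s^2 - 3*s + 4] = 2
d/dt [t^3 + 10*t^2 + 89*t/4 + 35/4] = 3*t^2 + 20*t + 89/4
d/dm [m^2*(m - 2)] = m*(3*m - 4)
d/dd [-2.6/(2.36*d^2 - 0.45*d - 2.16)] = (12.272*d - 1.17)/(-2.36*d^2 + 0.45*d + 2.16)^2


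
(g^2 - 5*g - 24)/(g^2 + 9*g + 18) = (g - 8)/(g + 6)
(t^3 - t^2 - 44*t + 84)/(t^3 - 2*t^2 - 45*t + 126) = (t - 2)/(t - 3)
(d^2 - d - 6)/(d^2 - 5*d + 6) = (d + 2)/(d - 2)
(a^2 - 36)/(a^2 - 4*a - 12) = (a + 6)/(a + 2)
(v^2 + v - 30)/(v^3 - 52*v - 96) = (v - 5)/(v^2 - 6*v - 16)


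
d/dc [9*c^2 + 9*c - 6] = 18*c + 9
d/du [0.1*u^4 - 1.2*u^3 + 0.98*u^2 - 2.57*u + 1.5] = 0.4*u^3 - 3.6*u^2 + 1.96*u - 2.57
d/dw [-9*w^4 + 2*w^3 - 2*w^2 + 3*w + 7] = -36*w^3 + 6*w^2 - 4*w + 3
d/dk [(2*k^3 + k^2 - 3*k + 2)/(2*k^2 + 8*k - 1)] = (4*k^4 + 32*k^3 + 8*k^2 - 10*k - 13)/(4*k^4 + 32*k^3 + 60*k^2 - 16*k + 1)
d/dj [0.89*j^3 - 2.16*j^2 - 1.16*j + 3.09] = 2.67*j^2 - 4.32*j - 1.16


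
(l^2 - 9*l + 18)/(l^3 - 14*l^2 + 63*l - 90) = 1/(l - 5)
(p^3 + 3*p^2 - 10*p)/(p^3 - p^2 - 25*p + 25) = p*(p - 2)/(p^2 - 6*p + 5)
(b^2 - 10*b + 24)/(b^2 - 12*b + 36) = (b - 4)/(b - 6)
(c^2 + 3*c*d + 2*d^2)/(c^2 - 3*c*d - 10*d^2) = (c + d)/(c - 5*d)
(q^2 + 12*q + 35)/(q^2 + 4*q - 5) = (q + 7)/(q - 1)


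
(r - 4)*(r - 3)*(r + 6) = r^3 - r^2 - 30*r + 72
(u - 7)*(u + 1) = u^2 - 6*u - 7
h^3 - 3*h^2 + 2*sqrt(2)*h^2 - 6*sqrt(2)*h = h*(h - 3)*(h + 2*sqrt(2))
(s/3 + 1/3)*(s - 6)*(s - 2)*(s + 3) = s^4/3 - 4*s^3/3 - 17*s^2/3 + 8*s + 12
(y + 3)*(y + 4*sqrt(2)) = y^2 + 3*y + 4*sqrt(2)*y + 12*sqrt(2)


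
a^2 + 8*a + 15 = (a + 3)*(a + 5)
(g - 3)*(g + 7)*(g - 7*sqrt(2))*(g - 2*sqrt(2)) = g^4 - 9*sqrt(2)*g^3 + 4*g^3 - 36*sqrt(2)*g^2 + 7*g^2 + 112*g + 189*sqrt(2)*g - 588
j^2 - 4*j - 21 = (j - 7)*(j + 3)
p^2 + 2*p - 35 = (p - 5)*(p + 7)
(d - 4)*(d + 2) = d^2 - 2*d - 8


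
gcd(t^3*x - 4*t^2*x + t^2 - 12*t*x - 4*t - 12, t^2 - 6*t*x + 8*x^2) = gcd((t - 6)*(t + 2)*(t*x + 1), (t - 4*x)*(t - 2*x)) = 1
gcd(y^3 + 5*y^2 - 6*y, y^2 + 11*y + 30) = y + 6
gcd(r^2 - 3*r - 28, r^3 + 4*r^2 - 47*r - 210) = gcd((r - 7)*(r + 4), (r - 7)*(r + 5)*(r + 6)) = r - 7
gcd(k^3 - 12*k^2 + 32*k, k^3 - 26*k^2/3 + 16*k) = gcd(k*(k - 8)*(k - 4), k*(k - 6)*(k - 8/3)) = k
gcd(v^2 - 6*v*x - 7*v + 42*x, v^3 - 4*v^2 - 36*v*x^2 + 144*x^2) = -v + 6*x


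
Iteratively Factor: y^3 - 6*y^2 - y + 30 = (y + 2)*(y^2 - 8*y + 15) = (y - 3)*(y + 2)*(y - 5)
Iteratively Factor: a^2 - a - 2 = (a - 2)*(a + 1)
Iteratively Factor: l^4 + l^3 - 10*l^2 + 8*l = (l)*(l^3 + l^2 - 10*l + 8) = l*(l + 4)*(l^2 - 3*l + 2) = l*(l - 2)*(l + 4)*(l - 1)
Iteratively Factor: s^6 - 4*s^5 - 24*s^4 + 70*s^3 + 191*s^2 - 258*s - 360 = (s + 3)*(s^5 - 7*s^4 - 3*s^3 + 79*s^2 - 46*s - 120) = (s - 4)*(s + 3)*(s^4 - 3*s^3 - 15*s^2 + 19*s + 30) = (s - 4)*(s + 1)*(s + 3)*(s^3 - 4*s^2 - 11*s + 30) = (s - 4)*(s - 2)*(s + 1)*(s + 3)*(s^2 - 2*s - 15) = (s - 5)*(s - 4)*(s - 2)*(s + 1)*(s + 3)*(s + 3)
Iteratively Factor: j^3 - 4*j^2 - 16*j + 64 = (j - 4)*(j^2 - 16) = (j - 4)^2*(j + 4)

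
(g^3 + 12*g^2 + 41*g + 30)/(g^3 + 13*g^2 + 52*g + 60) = (g + 1)/(g + 2)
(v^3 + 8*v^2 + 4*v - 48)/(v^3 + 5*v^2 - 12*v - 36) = (v^2 + 2*v - 8)/(v^2 - v - 6)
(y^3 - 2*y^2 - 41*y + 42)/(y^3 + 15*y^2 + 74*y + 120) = (y^2 - 8*y + 7)/(y^2 + 9*y + 20)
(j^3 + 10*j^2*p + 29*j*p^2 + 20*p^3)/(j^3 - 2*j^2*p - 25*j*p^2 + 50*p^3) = (j^2 + 5*j*p + 4*p^2)/(j^2 - 7*j*p + 10*p^2)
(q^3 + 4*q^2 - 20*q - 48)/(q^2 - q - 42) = (q^2 - 2*q - 8)/(q - 7)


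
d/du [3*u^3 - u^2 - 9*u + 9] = 9*u^2 - 2*u - 9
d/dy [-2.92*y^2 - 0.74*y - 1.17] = -5.84*y - 0.74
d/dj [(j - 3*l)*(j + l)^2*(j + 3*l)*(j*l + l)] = l*(j + l)*((j + 1)*(j - 3*l)*(j + l) + 2*(j + 1)*(j - 3*l)*(j + 3*l) + (j + 1)*(j + l)*(j + 3*l) + (j - 3*l)*(j + l)*(j + 3*l))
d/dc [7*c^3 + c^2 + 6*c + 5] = 21*c^2 + 2*c + 6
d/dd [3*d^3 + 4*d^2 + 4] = d*(9*d + 8)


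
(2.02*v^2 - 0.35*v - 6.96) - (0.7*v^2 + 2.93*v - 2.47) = 1.32*v^2 - 3.28*v - 4.49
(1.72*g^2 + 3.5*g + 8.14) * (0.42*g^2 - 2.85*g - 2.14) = 0.7224*g^4 - 3.432*g^3 - 10.237*g^2 - 30.689*g - 17.4196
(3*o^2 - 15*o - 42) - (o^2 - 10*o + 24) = 2*o^2 - 5*o - 66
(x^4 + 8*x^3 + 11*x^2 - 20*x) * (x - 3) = x^5 + 5*x^4 - 13*x^3 - 53*x^2 + 60*x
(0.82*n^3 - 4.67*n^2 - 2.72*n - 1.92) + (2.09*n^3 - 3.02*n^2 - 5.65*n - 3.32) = 2.91*n^3 - 7.69*n^2 - 8.37*n - 5.24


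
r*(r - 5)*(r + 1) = r^3 - 4*r^2 - 5*r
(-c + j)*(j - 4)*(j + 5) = -c*j^2 - c*j + 20*c + j^3 + j^2 - 20*j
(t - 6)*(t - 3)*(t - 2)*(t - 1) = t^4 - 12*t^3 + 47*t^2 - 72*t + 36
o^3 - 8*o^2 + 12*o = o*(o - 6)*(o - 2)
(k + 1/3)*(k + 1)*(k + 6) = k^3 + 22*k^2/3 + 25*k/3 + 2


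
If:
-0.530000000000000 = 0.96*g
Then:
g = -0.55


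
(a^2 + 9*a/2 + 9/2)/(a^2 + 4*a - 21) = (2*a^2 + 9*a + 9)/(2*(a^2 + 4*a - 21))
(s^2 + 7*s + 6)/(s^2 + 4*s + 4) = (s^2 + 7*s + 6)/(s^2 + 4*s + 4)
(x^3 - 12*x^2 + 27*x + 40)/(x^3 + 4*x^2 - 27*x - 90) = (x^2 - 7*x - 8)/(x^2 + 9*x + 18)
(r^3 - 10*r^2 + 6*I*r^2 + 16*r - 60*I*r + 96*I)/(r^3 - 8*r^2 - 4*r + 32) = (r + 6*I)/(r + 2)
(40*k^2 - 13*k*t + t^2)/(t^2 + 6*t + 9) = (40*k^2 - 13*k*t + t^2)/(t^2 + 6*t + 9)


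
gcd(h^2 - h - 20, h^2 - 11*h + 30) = h - 5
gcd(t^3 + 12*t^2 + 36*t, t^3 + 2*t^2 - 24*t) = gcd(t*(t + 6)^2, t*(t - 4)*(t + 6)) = t^2 + 6*t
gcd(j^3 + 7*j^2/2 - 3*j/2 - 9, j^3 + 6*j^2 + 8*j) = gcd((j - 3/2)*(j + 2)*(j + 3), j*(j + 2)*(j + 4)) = j + 2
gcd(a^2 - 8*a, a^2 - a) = a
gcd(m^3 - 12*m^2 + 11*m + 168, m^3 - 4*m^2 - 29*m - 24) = m^2 - 5*m - 24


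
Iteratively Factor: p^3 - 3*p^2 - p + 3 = (p - 1)*(p^2 - 2*p - 3) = (p - 3)*(p - 1)*(p + 1)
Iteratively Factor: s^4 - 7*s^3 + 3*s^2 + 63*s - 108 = (s - 4)*(s^3 - 3*s^2 - 9*s + 27) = (s - 4)*(s - 3)*(s^2 - 9) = (s - 4)*(s - 3)^2*(s + 3)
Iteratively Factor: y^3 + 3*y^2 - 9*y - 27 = (y + 3)*(y^2 - 9) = (y + 3)^2*(y - 3)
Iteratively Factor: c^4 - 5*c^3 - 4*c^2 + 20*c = (c + 2)*(c^3 - 7*c^2 + 10*c) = c*(c + 2)*(c^2 - 7*c + 10) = c*(c - 2)*(c + 2)*(c - 5)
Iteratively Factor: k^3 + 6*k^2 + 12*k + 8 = (k + 2)*(k^2 + 4*k + 4) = (k + 2)^2*(k + 2)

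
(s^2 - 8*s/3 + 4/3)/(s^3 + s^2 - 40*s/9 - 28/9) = 3*(3*s - 2)/(9*s^2 + 27*s + 14)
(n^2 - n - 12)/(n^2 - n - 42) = (-n^2 + n + 12)/(-n^2 + n + 42)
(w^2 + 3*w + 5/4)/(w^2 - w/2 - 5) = (4*w^2 + 12*w + 5)/(2*(2*w^2 - w - 10))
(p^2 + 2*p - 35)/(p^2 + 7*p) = (p - 5)/p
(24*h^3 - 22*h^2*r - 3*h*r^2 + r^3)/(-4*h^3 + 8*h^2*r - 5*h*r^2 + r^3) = (-24*h^2 - 2*h*r + r^2)/(4*h^2 - 4*h*r + r^2)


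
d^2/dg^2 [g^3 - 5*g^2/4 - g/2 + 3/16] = 6*g - 5/2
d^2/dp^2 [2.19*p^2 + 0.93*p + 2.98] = 4.38000000000000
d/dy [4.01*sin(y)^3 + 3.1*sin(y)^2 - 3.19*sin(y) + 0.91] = (12.03*sin(y)^2 + 6.2*sin(y) - 3.19)*cos(y)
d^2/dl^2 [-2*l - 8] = 0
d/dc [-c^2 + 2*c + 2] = 2 - 2*c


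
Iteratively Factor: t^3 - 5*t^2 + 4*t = (t - 1)*(t^2 - 4*t) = t*(t - 1)*(t - 4)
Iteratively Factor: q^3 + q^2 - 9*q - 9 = (q + 3)*(q^2 - 2*q - 3) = (q + 1)*(q + 3)*(q - 3)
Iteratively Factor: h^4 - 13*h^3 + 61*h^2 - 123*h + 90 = (h - 3)*(h^3 - 10*h^2 + 31*h - 30) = (h - 3)*(h - 2)*(h^2 - 8*h + 15) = (h - 5)*(h - 3)*(h - 2)*(h - 3)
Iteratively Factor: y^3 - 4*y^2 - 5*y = (y)*(y^2 - 4*y - 5) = y*(y + 1)*(y - 5)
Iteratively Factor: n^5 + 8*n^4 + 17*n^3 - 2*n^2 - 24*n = (n)*(n^4 + 8*n^3 + 17*n^2 - 2*n - 24) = n*(n + 3)*(n^3 + 5*n^2 + 2*n - 8) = n*(n - 1)*(n + 3)*(n^2 + 6*n + 8) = n*(n - 1)*(n + 2)*(n + 3)*(n + 4)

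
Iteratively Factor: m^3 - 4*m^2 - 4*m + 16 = (m - 2)*(m^2 - 2*m - 8) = (m - 2)*(m + 2)*(m - 4)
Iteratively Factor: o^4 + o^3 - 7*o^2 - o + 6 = (o - 2)*(o^3 + 3*o^2 - o - 3) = (o - 2)*(o + 1)*(o^2 + 2*o - 3) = (o - 2)*(o + 1)*(o + 3)*(o - 1)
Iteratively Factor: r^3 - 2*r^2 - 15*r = (r - 5)*(r^2 + 3*r) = r*(r - 5)*(r + 3)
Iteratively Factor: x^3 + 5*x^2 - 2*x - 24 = (x + 4)*(x^2 + x - 6) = (x - 2)*(x + 4)*(x + 3)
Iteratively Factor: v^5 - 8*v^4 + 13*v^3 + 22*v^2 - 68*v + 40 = (v - 2)*(v^4 - 6*v^3 + v^2 + 24*v - 20) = (v - 5)*(v - 2)*(v^3 - v^2 - 4*v + 4) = (v - 5)*(v - 2)^2*(v^2 + v - 2) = (v - 5)*(v - 2)^2*(v - 1)*(v + 2)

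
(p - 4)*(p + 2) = p^2 - 2*p - 8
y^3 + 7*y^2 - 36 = (y - 2)*(y + 3)*(y + 6)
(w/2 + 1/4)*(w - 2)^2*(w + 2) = w^4/2 - 3*w^3/4 - 5*w^2/2 + 3*w + 2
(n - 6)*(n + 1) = n^2 - 5*n - 6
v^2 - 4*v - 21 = (v - 7)*(v + 3)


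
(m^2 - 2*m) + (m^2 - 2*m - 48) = 2*m^2 - 4*m - 48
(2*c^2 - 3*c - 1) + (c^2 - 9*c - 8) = 3*c^2 - 12*c - 9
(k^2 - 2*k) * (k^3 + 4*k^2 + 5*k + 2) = k^5 + 2*k^4 - 3*k^3 - 8*k^2 - 4*k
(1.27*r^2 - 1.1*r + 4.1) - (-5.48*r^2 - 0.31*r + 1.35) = 6.75*r^2 - 0.79*r + 2.75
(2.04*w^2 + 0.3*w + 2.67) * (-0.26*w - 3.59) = -0.5304*w^3 - 7.4016*w^2 - 1.7712*w - 9.5853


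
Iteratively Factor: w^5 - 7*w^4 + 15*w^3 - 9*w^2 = (w - 3)*(w^4 - 4*w^3 + 3*w^2) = w*(w - 3)*(w^3 - 4*w^2 + 3*w) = w*(w - 3)^2*(w^2 - w) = w^2*(w - 3)^2*(w - 1)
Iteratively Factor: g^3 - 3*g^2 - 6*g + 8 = (g - 4)*(g^2 + g - 2) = (g - 4)*(g - 1)*(g + 2)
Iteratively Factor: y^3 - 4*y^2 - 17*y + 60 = (y + 4)*(y^2 - 8*y + 15) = (y - 3)*(y + 4)*(y - 5)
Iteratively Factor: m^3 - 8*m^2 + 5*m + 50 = (m - 5)*(m^2 - 3*m - 10) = (m - 5)^2*(m + 2)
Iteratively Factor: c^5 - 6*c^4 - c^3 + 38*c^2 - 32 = (c - 4)*(c^4 - 2*c^3 - 9*c^2 + 2*c + 8) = (c - 4)*(c - 1)*(c^3 - c^2 - 10*c - 8) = (c - 4)*(c - 1)*(c + 1)*(c^2 - 2*c - 8) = (c - 4)^2*(c - 1)*(c + 1)*(c + 2)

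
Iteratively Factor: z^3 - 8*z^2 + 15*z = (z - 3)*(z^2 - 5*z) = (z - 5)*(z - 3)*(z)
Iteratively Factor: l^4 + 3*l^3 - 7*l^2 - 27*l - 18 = (l + 1)*(l^3 + 2*l^2 - 9*l - 18) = (l - 3)*(l + 1)*(l^2 + 5*l + 6) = (l - 3)*(l + 1)*(l + 2)*(l + 3)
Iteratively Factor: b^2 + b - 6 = (b - 2)*(b + 3)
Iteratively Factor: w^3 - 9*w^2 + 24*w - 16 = (w - 1)*(w^2 - 8*w + 16) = (w - 4)*(w - 1)*(w - 4)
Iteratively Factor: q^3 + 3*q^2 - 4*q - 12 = (q + 2)*(q^2 + q - 6) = (q - 2)*(q + 2)*(q + 3)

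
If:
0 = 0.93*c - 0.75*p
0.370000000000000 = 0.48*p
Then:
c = 0.62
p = 0.77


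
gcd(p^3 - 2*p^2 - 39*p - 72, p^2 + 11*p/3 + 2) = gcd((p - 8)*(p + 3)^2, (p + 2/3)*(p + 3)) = p + 3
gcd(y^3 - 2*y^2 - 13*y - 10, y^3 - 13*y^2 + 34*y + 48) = y + 1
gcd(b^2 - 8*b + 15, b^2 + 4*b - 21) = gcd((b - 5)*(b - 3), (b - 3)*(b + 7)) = b - 3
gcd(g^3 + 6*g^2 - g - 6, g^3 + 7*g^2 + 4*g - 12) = g^2 + 5*g - 6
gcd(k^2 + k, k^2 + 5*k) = k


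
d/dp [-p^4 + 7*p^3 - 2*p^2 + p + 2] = -4*p^3 + 21*p^2 - 4*p + 1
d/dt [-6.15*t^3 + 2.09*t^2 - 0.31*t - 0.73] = -18.45*t^2 + 4.18*t - 0.31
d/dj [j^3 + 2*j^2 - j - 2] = 3*j^2 + 4*j - 1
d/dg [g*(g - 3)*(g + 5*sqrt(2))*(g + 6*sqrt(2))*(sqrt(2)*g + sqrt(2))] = 5*sqrt(2)*g^4 - 8*sqrt(2)*g^3 + 88*g^3 - 132*g^2 + 171*sqrt(2)*g^2 - 240*sqrt(2)*g - 132*g - 180*sqrt(2)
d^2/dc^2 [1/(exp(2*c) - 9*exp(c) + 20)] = ((9 - 4*exp(c))*(exp(2*c) - 9*exp(c) + 20) + 2*(2*exp(c) - 9)^2*exp(c))*exp(c)/(exp(2*c) - 9*exp(c) + 20)^3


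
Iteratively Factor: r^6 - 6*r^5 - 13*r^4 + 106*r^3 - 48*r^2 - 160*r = (r)*(r^5 - 6*r^4 - 13*r^3 + 106*r^2 - 48*r - 160) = r*(r + 1)*(r^4 - 7*r^3 - 6*r^2 + 112*r - 160) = r*(r - 2)*(r + 1)*(r^3 - 5*r^2 - 16*r + 80) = r*(r - 5)*(r - 2)*(r + 1)*(r^2 - 16) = r*(r - 5)*(r - 4)*(r - 2)*(r + 1)*(r + 4)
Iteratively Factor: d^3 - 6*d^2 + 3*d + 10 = (d - 5)*(d^2 - d - 2) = (d - 5)*(d - 2)*(d + 1)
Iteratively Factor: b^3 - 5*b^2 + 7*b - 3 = (b - 1)*(b^2 - 4*b + 3) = (b - 3)*(b - 1)*(b - 1)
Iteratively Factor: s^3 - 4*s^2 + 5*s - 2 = (s - 1)*(s^2 - 3*s + 2) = (s - 2)*(s - 1)*(s - 1)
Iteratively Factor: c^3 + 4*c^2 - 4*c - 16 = (c + 2)*(c^2 + 2*c - 8) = (c - 2)*(c + 2)*(c + 4)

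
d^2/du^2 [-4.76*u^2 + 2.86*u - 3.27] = -9.52000000000000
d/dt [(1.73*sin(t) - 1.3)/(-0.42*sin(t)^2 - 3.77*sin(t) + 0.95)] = (0.7266*sin(t)^2 - 1.092*sin(t) - 3.2575)*cos(t)/(0.1764*sin(t)^4 + 3.1668*sin(t)^3 + 13.4149*sin(t)^2 - 7.163*sin(t) + 0.9025)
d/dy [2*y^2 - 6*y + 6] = 4*y - 6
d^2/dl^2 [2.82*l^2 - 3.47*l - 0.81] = 5.64000000000000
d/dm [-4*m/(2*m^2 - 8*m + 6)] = 2*(m^2 - 3)/(m^4 - 8*m^3 + 22*m^2 - 24*m + 9)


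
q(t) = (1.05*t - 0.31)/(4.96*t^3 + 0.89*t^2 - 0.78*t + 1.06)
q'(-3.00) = 0.02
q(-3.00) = 0.03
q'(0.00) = 0.78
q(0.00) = -0.29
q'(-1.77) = 0.14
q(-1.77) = 0.10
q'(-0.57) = 4.81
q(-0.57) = -1.04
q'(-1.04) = 2.12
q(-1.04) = 0.51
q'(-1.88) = 0.11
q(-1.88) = 0.08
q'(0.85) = -0.14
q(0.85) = 0.14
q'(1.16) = -0.12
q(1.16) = 0.10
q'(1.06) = -0.13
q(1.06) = 0.11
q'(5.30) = -0.00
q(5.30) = 0.01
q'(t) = (1.05*t - 0.31)*(-14.88*t^2 - 1.78*t + 0.78)/(4.96*t^3 + 0.89*t^2 - 0.78*t + 1.06)^2 + 1.05/(4.96*t^3 + 0.89*t^2 - 0.78*t + 1.06)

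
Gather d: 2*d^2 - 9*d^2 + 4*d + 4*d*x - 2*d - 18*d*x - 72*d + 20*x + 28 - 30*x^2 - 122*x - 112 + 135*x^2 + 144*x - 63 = -7*d^2 + d*(-14*x - 70) + 105*x^2 + 42*x - 147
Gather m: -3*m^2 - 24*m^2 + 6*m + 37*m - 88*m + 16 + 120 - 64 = -27*m^2 - 45*m + 72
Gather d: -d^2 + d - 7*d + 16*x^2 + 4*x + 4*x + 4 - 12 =-d^2 - 6*d + 16*x^2 + 8*x - 8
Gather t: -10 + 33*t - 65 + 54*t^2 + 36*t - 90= 54*t^2 + 69*t - 165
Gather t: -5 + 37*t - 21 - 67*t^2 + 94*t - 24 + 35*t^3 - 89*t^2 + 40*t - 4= 35*t^3 - 156*t^2 + 171*t - 54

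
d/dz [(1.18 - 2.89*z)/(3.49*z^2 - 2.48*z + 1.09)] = (10.0861*z^2 - 8.2364*z - 0.223700000000001)/(12.1801*z^4 - 17.3104*z^3 + 13.7586*z^2 - 5.4064*z + 1.1881)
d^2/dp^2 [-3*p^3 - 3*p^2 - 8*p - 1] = -18*p - 6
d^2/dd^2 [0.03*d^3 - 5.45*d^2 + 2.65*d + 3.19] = 0.18*d - 10.9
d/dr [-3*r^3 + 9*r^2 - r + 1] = -9*r^2 + 18*r - 1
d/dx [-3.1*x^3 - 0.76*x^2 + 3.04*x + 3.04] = -9.3*x^2 - 1.52*x + 3.04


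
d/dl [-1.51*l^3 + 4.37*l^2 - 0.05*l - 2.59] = -4.53*l^2 + 8.74*l - 0.05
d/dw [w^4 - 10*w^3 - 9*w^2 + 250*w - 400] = 4*w^3 - 30*w^2 - 18*w + 250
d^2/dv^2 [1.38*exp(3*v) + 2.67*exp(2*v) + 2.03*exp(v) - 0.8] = (12.42*exp(2*v) + 10.68*exp(v) + 2.03)*exp(v)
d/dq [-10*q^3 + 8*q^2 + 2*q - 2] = -30*q^2 + 16*q + 2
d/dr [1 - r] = -1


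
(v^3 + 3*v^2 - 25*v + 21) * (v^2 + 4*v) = v^5 + 7*v^4 - 13*v^3 - 79*v^2 + 84*v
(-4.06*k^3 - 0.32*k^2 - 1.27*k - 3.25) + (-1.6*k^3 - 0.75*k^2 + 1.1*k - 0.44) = -5.66*k^3 - 1.07*k^2 - 0.17*k - 3.69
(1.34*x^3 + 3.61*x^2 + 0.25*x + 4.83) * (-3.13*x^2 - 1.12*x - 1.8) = -4.1942*x^5 - 12.8001*x^4 - 7.2377*x^3 - 21.8959*x^2 - 5.8596*x - 8.694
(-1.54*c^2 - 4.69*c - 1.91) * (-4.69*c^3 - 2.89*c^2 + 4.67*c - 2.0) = 7.2226*c^5 + 26.4467*c^4 + 15.3202*c^3 - 13.3024*c^2 + 0.460300000000002*c + 3.82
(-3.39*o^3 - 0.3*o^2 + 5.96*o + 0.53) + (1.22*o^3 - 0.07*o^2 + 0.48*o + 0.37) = -2.17*o^3 - 0.37*o^2 + 6.44*o + 0.9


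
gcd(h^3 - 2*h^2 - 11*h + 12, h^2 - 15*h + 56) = 1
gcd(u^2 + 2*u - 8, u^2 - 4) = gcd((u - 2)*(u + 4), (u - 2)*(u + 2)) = u - 2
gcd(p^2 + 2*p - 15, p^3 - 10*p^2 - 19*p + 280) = p + 5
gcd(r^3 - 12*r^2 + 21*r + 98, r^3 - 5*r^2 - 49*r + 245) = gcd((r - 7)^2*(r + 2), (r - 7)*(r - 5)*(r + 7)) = r - 7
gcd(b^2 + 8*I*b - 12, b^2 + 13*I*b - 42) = b + 6*I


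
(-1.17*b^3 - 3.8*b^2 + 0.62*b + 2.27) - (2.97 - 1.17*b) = -1.17*b^3 - 3.8*b^2 + 1.79*b - 0.7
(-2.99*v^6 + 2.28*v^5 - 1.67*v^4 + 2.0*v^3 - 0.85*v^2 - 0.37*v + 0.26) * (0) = 0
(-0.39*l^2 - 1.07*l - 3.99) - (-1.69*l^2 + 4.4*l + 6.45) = 1.3*l^2 - 5.47*l - 10.44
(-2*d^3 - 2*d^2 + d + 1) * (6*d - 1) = -12*d^4 - 10*d^3 + 8*d^2 + 5*d - 1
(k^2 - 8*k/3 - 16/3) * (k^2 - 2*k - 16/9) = k^4 - 14*k^3/3 - 16*k^2/9 + 416*k/27 + 256/27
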